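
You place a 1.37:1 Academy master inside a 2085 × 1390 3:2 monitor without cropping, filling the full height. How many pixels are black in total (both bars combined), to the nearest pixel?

251173 pixels

The master is 1390 × 1.370 ≈ 1904.3000 px wide.
Black = 2085 − 1904.3000 = 180.7000 px.
Across the 1390-px span: 180.7000 × 1390 ≈ 251173 px.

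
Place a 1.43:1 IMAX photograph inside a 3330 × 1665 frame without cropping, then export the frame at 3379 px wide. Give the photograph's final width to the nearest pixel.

In the 3330×1665 frame the photograph fills the height: width = 1665 × 1.430 ≈ 2380.95 px.
Scaling 3330 → 3379 is ×1.0147, so the width becomes 2380.95 × 1.0147 ≈ 2415.99 px.

2416 px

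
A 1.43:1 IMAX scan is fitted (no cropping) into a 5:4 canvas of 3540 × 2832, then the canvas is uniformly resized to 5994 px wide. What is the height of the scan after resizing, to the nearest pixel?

4192 px

At 3540×2832 the scan is width-limited, so height = 3540 / 1.430 ≈ 2475.52 px.
Scaling 3540 → 5994 is ×1.6932, so the height becomes 2475.52 × 1.6932 ≈ 4191.61 px.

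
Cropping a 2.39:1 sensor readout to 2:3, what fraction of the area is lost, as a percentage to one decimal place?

Going from 2.39:1 to 2:3 means cutting width while keeping height.
Fraction kept = (0.667)/(2.390) ≈ 27.89%, so 72.11% is lost.

72.1%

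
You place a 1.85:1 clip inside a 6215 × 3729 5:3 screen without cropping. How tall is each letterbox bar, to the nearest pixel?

1.85:1 (1.850) > 5:3 (1.667), so the clip fills the width.
That makes the image 3359.46 px tall (6215 / 1.850).
Leftover height: 3729 − 3359.46 = 369.54 px → 184.77 each side.

185 px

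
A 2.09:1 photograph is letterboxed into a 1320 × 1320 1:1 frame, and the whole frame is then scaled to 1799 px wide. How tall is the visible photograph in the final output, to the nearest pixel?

At 1320×1320 the photograph is width-limited, so height = 1320 / 2.090 ≈ 631.58 px.
Scaling 1320 → 1799 is ×1.3629, so the height becomes 631.58 × 1.3629 ≈ 860.77 px.

861 px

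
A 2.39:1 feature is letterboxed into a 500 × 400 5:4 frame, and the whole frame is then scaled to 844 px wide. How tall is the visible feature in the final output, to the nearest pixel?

Fitted into 500×400, the feature spans the width; its height is 500 / 2.390 ≈ 209.21 px.
Resizing to 844 px wide multiplies everything by 1.6880: 209.21 → 353.14 px.

353 px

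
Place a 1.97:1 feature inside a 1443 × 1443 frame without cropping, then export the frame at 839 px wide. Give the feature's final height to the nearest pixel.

At 1443×1443 the feature is width-limited, so height = 1443 / 1.970 ≈ 732.49 px.
Scaling 1443 → 839 is ×0.5814, so the height becomes 732.49 × 0.5814 ≈ 425.89 px.

426 px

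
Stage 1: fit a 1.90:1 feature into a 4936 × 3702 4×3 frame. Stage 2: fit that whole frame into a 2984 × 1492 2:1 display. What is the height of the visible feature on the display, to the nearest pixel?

First fit — 1.90:1 into 4936×3702 spans the width: 4936.00 × 2597.89.
The 4×3 canvas is height-limited in 2984×1492, giving 1989.33 × 1492.00; scale factor 0.4030.
So the feature's height is 2597.89 × 0.4030 ≈ 1047.02.

1047 px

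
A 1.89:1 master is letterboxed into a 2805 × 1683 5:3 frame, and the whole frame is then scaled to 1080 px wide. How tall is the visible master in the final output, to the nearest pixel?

Fitted into 2805×1683, the master spans the width; its height is 2805 / 1.890 ≈ 1484.13 px.
Scaling 2805 → 1080 is ×0.3850, so the height becomes 1484.13 × 0.3850 ≈ 571.43 px.

571 px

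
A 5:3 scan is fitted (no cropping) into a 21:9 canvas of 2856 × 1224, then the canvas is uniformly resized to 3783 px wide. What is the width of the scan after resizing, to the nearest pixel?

2702 px

Fitted into 2856×1224, the scan spans the height; its width is 1224 × 5/3 ≈ 2040.00 px.
The frame scales by 3783/2856 = 1.3246; 2040.00 × 1.3246 ≈ 2702.14 px.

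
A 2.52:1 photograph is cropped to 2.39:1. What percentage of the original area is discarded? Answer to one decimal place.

5.2%

Going from 2.52:1 to 2.39:1 means cutting width while keeping height.
Area ratio = (2.390)/(2.520) = 94.84%; the remaining 5.16% is cropped out.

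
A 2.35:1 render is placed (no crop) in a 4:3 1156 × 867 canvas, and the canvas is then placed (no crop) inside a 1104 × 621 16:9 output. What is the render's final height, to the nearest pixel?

Inside the 1156×867 canvas the render is width-limited at 1156.00 × 491.91.
The 4:3 canvas is height-limited in 1104×621, giving 828.00 × 621.00; scale factor 0.7163.
The render scales with it: height 491.91 × 0.7163 ≈ 352.34.

352 px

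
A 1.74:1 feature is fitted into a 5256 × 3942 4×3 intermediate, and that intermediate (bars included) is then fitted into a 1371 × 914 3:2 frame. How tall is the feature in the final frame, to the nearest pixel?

First fit — 1.74:1 into 5256×3942 spans the width: 5256.00 × 3020.69.
The 4×3 canvas is height-limited in 1371×914, giving 1218.67 × 914.00; scale factor 0.2319.
So the feature's height is 3020.69 × 0.2319 ≈ 700.38.

700 px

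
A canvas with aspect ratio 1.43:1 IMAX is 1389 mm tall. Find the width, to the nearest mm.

1389 × 1.430 = 1986.27.

1986 mm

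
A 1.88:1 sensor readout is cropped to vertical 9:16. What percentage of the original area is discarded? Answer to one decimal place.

70.1%

vertical 9:16 is narrower than 1.88:1, so the crop keeps the full height and trims the width.
Fraction kept = (0.562)/(1.880) ≈ 29.92%, so 70.08% is lost.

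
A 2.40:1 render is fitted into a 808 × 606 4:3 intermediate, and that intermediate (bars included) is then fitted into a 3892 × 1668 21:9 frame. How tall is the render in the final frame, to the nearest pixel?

2.40:1 in 808×606: fills the width, so the render is 808.00 × 336.67.
The 4:3 canvas is height-limited in 3892×1668, giving 2224.00 × 1668.00; scale factor 2.7525.
The render scales with it: height 336.67 × 2.7525 ≈ 926.67.

927 px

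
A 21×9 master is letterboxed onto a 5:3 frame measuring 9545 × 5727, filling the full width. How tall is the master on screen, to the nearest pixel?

4091 px

Content height = 9545 × 9/21 ≈ 4090.71 px.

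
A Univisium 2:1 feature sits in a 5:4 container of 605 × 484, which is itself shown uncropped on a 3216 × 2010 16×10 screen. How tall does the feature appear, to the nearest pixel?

1256 px

Inside the 605×484 canvas the feature is width-limited at 605.00 × 302.50.
The 5:4 canvas is height-limited in 3216×2010, giving 2512.50 × 2010.00; scale factor 4.1529.
The feature scales with it: height 302.50 × 4.1529 ≈ 1256.25.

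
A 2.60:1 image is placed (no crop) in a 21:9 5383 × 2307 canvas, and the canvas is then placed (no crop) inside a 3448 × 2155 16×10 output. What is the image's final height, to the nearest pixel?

1326 px

2.60:1 in 5383×2307: fills the width, so the image is 5383.00 × 2070.38.
The 21:9 canvas is width-limited in 3448×2155, giving 3448.00 × 1477.71; scale factor 0.6405.
Applying the same ×0.6405: 2070.38 → 1326.15.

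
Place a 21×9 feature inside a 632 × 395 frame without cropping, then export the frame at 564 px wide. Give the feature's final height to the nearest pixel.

At 632×395 the feature is width-limited, so height = 632 × 9/21 ≈ 270.86 px.
Resizing to 564 px wide multiplies everything by 0.8924: 270.86 → 241.71 px.

242 px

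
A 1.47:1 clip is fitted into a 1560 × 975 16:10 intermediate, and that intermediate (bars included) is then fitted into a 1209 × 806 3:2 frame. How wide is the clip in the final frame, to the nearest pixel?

1111 px

1.47:1 in 1560×975: fills the height, so the clip is 1433.25 × 975.00.
The 16:10 canvas is width-limited in 1209×806, giving 1209.00 × 755.62; scale factor 0.7750.
So the clip's width is 1433.25 × 0.7750 ≈ 1110.77.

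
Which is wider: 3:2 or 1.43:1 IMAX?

3:2 = 1.5 and 1.43; 1.5 > 1.43.

3:2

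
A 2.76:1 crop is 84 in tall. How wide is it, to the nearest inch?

232 in

At 2.76:1, 84 × 2.760 ≈ 231.84.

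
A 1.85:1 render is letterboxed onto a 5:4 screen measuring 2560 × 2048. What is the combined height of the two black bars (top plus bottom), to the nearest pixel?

1.85:1 (1.850) > 5:4 (1.250), so the render fills the width.
The render is 2560 / 1.850 ≈ 1383.78 px tall.
2048 − 1383.78 = 664.22 px of bars.

664 px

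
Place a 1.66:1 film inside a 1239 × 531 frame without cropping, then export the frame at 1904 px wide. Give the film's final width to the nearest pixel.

1355 px

In the 1239×531 frame the film fills the height: width = 531 × 1.660 ≈ 881.46 px.
The frame scales by 1904/1239 = 1.5367; 881.46 × 1.5367 ≈ 1354.56 px.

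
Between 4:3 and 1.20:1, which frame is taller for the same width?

4:3 = 1.333 and 1.2; 1.333 > 1.2. The smaller width-to-height ratio is the taller frame.

1.20:1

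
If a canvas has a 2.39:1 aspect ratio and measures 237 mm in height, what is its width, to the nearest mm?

566 mm

237 × 2.390 = 566.43.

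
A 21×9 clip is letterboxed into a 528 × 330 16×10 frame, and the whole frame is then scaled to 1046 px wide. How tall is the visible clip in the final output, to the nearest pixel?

448 px

At 528×330 the clip is width-limited, so height = 528 × 9/21 ≈ 226.29 px.
Resizing to 1046 px wide multiplies everything by 1.9811: 226.29 → 448.29 px.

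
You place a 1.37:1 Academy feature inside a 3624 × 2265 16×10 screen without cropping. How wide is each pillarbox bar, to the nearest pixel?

260 px

1.37:1 Academy (1.370) < 16×10 (1.600), so the feature fills the height.
The feature is 2265 × 1.370 ≈ 3103.05 px wide.
Leftover width: 3624 − 3103.05 = 520.95 px → 260.48 each side.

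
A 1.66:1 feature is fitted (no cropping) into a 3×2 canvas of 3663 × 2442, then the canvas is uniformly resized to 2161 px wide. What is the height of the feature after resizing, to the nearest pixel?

In the 3663×2442 frame the feature fills the width: height = 3663 / 1.660 ≈ 2206.63 px.
The frame scales by 2161/3663 = 0.5900; 2206.63 × 0.5900 ≈ 1301.81 px.

1302 px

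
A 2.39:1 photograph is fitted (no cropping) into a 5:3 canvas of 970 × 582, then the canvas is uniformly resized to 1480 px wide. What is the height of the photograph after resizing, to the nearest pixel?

619 px

Fitted into 970×582, the photograph spans the width; its height is 970 / 2.390 ≈ 405.86 px.
Resizing to 1480 px wide multiplies everything by 1.5258: 405.86 → 619.25 px.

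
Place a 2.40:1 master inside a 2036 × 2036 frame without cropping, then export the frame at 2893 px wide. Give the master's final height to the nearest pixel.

In the 2036×2036 frame the master fills the width: height = 2036 / 2.400 ≈ 848.33 px.
Resizing to 2893 px wide multiplies everything by 1.4209: 848.33 → 1205.42 px.

1205 px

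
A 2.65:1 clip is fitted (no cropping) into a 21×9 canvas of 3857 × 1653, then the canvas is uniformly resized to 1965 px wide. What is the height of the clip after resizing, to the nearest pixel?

742 px

At 3857×1653 the clip is width-limited, so height = 3857 / 2.650 ≈ 1455.47 px.
Scaling 3857 → 1965 is ×0.5095, so the height becomes 1455.47 × 0.5095 ≈ 741.51 px.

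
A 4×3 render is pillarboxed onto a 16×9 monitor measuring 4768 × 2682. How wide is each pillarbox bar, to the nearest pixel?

4×3 is narrower than 16×9, so it spans the full height.
The render is 2682 × 4/3 ≈ 3576.00 px wide.
Leftover width: 4768 − 3576.00 = 1192.00 px → 596.00 each side.

596 px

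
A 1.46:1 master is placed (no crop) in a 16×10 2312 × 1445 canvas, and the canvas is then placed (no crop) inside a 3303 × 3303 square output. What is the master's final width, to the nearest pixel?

3014 px

1.46:1 in 2312×1445: fills the height, so the master is 2109.70 × 1445.00.
Second fit — the 16×10 canvas into 3303×3303 spans the width: 3303.00 × 2064.38 (×1.4286 from 2312×1445).
So the master's width is 2109.70 × 1.4286 ≈ 3013.99.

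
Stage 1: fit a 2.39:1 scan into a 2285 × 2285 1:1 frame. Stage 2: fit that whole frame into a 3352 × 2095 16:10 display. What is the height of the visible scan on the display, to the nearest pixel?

2.39:1 in 2285×2285: fills the width, so the scan is 2285.00 × 956.07.
The 1:1 canvas is height-limited in 3352×2095, giving 2095.00 × 2095.00; scale factor 0.9168.
The scan scales with it: height 956.07 × 0.9168 ≈ 876.57.

877 px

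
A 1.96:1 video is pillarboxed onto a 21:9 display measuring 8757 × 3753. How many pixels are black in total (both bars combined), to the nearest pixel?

Since 1.960 < 2.333, the video is height-limited.
That makes the image 7355.8800 px wide (3753 × 1.960).
Leftover width: 8757 − 7355.8800 = 1401.1200 px.
Bar area = 1401.1200 × 3753 ≈ 5258403 px.

5258403 pixels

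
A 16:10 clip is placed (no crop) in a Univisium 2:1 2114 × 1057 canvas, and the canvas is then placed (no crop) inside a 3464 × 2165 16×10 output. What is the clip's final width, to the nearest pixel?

First fit — 16:10 into 2114×1057 spans the height: 1691.20 × 1057.00.
The Univisium 2:1 canvas is width-limited in 3464×2165, giving 3464.00 × 1732.00; scale factor 1.6386.
So the clip's width is 1691.20 × 1.6386 ≈ 2771.20.

2771 px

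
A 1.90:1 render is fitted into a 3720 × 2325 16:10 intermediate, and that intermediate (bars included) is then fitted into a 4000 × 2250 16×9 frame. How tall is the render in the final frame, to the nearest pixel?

Inside the 3720×2325 canvas the render is width-limited at 3720.00 × 1957.89.
Second fit — the 16:10 canvas into 4000×2250 spans the height: 3600.00 × 2250.00 (×0.9677 from 3720×2325).
The render scales with it: height 1957.89 × 0.9677 ≈ 1894.74.

1895 px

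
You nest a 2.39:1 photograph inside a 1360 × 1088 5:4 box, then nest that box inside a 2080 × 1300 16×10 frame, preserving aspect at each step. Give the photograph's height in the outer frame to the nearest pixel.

680 px

First fit — 2.39:1 into 1360×1088 spans the width: 1360.00 × 569.04.
5:4 in 2080×1300: fills the height, so the intermediate becomes 1625.00 × 1300.00 — a scale of ×1.1949.
Applying the same ×1.1949: 569.04 → 679.92.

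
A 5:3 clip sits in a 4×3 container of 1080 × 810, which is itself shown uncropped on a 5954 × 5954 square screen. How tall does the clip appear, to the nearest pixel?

3572 px

First fit — 5:3 into 1080×810 spans the width: 1080.00 × 648.00.
The 4×3 canvas is width-limited in 5954×5954, giving 5954.00 × 4465.50; scale factor 5.5130.
Applying the same ×5.5130: 648.00 → 3572.40.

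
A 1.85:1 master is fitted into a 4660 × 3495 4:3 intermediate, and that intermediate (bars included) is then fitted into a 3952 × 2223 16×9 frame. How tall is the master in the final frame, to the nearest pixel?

1602 px

First fit — 1.85:1 into 4660×3495 spans the width: 4660.00 × 2518.92.
Second fit — the 4:3 canvas into 3952×2223 spans the height: 2964.00 × 2223.00 (×0.6361 from 4660×3495).
So the master's height is 2518.92 × 0.6361 ≈ 1602.16.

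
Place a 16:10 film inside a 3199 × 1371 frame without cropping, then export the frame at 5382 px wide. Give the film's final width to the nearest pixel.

At 3199×1371 the film is height-limited, so width = 1371 × 16/10 ≈ 2193.60 px.
The frame scales by 5382/3199 = 1.6824; 2193.60 × 1.6824 ≈ 3690.51 px.

3691 px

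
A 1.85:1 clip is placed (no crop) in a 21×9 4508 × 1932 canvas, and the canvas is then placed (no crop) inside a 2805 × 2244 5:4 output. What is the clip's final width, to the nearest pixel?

2224 px

Inside the 4508×1932 canvas the clip is height-limited at 3574.20 × 1932.00.
Second fit — the 21×9 canvas into 2805×2244 spans the width: 2805.00 × 1202.14 (×0.6222 from 4508×1932).
Applying the same ×0.6222: 3574.20 → 2223.96.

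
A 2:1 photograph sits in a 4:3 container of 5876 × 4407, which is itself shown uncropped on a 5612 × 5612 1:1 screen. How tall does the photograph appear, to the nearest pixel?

First fit — 2:1 into 5876×4407 spans the width: 5876.00 × 2938.00.
The 4:3 canvas is width-limited in 5612×5612, giving 5612.00 × 4209.00; scale factor 0.9551.
Applying the same ×0.9551: 2938.00 → 2806.00.

2806 px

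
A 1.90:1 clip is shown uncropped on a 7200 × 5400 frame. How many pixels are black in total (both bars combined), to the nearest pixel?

11595789 pixels

1.90:1 (1.900) > 4×3 (1.333), so the clip fills the width.
Content height = 7200 / 1.900 ≈ 3789.4737 px.
Black = 5400 − 3789.4737 = 1610.5263 px.
Bar area = 1610.5263 × 7200 ≈ 11595789 px.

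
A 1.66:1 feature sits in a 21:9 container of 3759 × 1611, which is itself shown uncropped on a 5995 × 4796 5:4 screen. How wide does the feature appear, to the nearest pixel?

First fit — 1.66:1 into 3759×1611 spans the height: 2674.26 × 1611.00.
21:9 in 5995×4796: fills the width, so the intermediate becomes 5995.00 × 2569.29 — a scale of ×1.5948.
Applying the same ×1.5948: 2674.26 → 4265.01.

4265 px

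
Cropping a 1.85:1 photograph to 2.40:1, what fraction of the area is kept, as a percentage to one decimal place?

Going from 1.85:1 to 2.40:1 means cutting height while keeping width.
(1.850)/(2.400) ≈ 0.771 of the area survives.

77.1%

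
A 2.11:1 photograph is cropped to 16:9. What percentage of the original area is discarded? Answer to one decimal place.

15.7%

The height stays; only width is cut (since 16:9 is narrower than 2.11:1).
Area ratio = (1.778)/(2.110) = 84.25%; the remaining 15.75% is cropped out.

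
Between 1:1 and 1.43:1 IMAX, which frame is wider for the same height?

1 and 1.43; 1.43 > 1.

1.43:1 IMAX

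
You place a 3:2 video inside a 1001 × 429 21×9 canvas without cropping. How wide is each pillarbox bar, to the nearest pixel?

179 px

3:2 is narrower than 21×9, so it spans the full height.
That makes the image 643.50 px wide (429 × 3/2).
1001 − 643.50 = 357.50 px of bars (178.75 each).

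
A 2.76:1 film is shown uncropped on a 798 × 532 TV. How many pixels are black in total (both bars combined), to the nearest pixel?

2.76:1 is wider than 3×2, so it spans the full width.
That makes the image 289.1304 px tall (798 / 2.760).
Leftover height: 532 − 289.1304 = 242.8696 px.
Across the 798-px span: 242.8696 × 798 ≈ 193810 px.

193810 pixels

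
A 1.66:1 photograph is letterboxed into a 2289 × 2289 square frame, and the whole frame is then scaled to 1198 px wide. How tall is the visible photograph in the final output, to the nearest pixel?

722 px

In the 2289×2289 frame the photograph fills the width: height = 2289 / 1.660 ≈ 1378.92 px.
Resizing to 1198 px wide multiplies everything by 0.5234: 1378.92 → 721.69 px.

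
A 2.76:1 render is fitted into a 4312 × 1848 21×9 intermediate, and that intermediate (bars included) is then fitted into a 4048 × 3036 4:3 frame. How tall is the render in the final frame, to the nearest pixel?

1467 px

Inside the 4312×1848 canvas the render is width-limited at 4312.00 × 1562.32.
Second fit — the 21×9 canvas into 4048×3036 spans the width: 4048.00 × 1734.86 (×0.9388 from 4312×1848).
The render scales with it: height 1562.32 × 0.9388 ≈ 1466.67.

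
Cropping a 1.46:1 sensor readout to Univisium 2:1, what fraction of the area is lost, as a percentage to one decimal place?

Going from 1.46:1 to Univisium 2:1 means cutting height while keeping width.
Area ratio = (1.460)/(2.000) = 73.00%; the remaining 27.00% is cropped out.

27.0%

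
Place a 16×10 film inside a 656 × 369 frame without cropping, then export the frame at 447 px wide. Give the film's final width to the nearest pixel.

402 px

At 656×369 the film is height-limited, so width = 369 × 16/10 ≈ 590.40 px.
Scaling 656 → 447 is ×0.6814, so the width becomes 590.40 × 0.6814 ≈ 402.30 px.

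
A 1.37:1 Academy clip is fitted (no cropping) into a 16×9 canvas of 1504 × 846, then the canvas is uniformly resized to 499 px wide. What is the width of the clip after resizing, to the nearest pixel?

385 px

In the 1504×846 frame the clip fills the height: width = 846 × 1.370 ≈ 1159.02 px.
Scaling 1504 → 499 is ×0.3318, so the width becomes 1159.02 × 0.3318 ≈ 384.54 px.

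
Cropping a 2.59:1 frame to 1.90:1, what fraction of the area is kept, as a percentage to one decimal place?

1.90:1 is narrower than 2.59:1, so the crop keeps the full height and trims the width.
(1.900)/(2.590) ≈ 0.734 of the area survives.

73.4%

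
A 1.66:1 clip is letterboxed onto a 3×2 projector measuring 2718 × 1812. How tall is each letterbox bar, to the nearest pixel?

87 px

1.66:1 (1.660) > 3×2 (1.500), so the clip fills the width.
The clip is 2718 / 1.660 ≈ 1637.35 px tall.
Leftover height: 1812 − 1637.35 = 174.65 px → 87.33 each side.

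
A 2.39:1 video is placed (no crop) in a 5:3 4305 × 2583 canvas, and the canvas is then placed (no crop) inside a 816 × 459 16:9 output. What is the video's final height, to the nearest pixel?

First fit — 2.39:1 into 4305×2583 spans the width: 4305.00 × 1801.26.
5:3 in 816×459: fills the height, so the intermediate becomes 765.00 × 459.00 — a scale of ×0.1777.
Applying the same ×0.1777: 1801.26 → 320.08.

320 px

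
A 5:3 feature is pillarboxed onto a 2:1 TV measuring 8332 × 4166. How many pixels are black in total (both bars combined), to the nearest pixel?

5785185 pixels

5:3 is narrower than 2:1, so it spans the full height.
That makes the image 6943.3333 px wide (4166 × 5/3).
Black = 8332 − 6943.3333 = 1388.6667 px.
That's 1388.6667 × 4166 ≈ 5785185 black pixels.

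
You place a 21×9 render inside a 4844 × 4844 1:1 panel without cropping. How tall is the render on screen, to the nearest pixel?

2076 px

21×9 (2.333) > 1:1 (1.000), so the render fills the width.
Content height = 4844 × 9/21 ≈ 2076.00 px.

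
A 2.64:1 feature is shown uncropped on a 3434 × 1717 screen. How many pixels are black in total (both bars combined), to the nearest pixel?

2.64:1 is wider than Univisium 2:1, so it spans the full width.
Content height = 3434 / 2.640 ≈ 1300.7576 px.
Black = 1717 − 1300.7576 = 416.2424 px.
Bar area = 416.2424 × 3434 ≈ 1429376 px.

1429376 pixels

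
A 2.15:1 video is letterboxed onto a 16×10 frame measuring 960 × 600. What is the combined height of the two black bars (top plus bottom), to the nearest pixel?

2.15:1 is wider than 16×10, so it spans the full width.
Content height = 960 / 2.150 ≈ 446.51 px.
Leftover height: 600 − 446.51 = 153.49 px.

153 px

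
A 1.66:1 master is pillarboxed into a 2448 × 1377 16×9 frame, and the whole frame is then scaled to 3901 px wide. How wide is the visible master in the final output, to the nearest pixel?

Fitted into 2448×1377, the master spans the height; its width is 1377 × 1.660 ≈ 2285.82 px.
Scaling 2448 → 3901 is ×1.5935, so the width becomes 2285.82 × 1.5935 ≈ 3642.56 px.

3643 px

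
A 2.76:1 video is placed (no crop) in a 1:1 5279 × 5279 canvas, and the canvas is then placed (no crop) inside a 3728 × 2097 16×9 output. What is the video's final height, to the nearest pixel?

2.76:1 in 5279×5279: fills the width, so the video is 5279.00 × 1912.68.
Second fit — the 1:1 canvas into 3728×2097 spans the height: 2097.00 × 2097.00 (×0.3972 from 5279×5279).
The video scales with it: height 1912.68 × 0.3972 ≈ 759.78.

760 px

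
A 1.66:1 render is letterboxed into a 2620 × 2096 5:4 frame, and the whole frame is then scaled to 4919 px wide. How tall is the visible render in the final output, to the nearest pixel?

2963 px

At 2620×2096 the render is width-limited, so height = 2620 / 1.660 ≈ 1578.31 px.
Resizing to 4919 px wide multiplies everything by 1.8775: 1578.31 → 2963.25 px.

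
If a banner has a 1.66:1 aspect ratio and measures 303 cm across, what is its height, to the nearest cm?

303 / 1.660 = 182.53.

183 cm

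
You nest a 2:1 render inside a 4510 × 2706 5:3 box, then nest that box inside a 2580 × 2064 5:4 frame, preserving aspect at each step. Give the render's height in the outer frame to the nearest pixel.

1290 px

2:1 in 4510×2706: fills the width, so the render is 4510.00 × 2255.00.
Second fit — the 5:3 canvas into 2580×2064 spans the width: 2580.00 × 1548.00 (×0.5721 from 4510×2706).
Applying the same ×0.5721: 2255.00 → 1290.00.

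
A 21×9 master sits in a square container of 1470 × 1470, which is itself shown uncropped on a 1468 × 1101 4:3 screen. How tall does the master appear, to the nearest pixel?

First fit — 21×9 into 1470×1470 spans the width: 1470.00 × 630.00.
Second fit — the square canvas into 1468×1101 spans the height: 1101.00 × 1101.00 (×0.7490 from 1470×1470).
The master scales with it: height 630.00 × 0.7490 ≈ 471.86.

472 px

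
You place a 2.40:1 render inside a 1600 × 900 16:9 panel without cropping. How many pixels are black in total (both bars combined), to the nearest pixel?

Since 2.400 > 1.778, the render is width-limited.
Content height = 1600 / 2.400 ≈ 666.6667 px.
Leftover height: 900 − 666.6667 = 233.3333 px.
Across the 1600-px span: 233.3333 × 1600 ≈ 373333 px.

373333 pixels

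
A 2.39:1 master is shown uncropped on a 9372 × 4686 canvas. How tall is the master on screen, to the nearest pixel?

3921 px

Since 2.390 > 2.000, the master is width-limited.
Content height = 9372 / 2.390 ≈ 3921.34 px.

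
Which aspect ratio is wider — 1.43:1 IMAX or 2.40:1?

2.40:1

1.43 and 2.4; 2.4 > 1.43.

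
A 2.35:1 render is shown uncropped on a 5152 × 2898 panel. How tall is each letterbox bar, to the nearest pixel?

2.35:1 is wider than 16×9, so it spans the full width.
That makes the image 2192.34 px tall (5152 / 2.350).
2898 − 2192.34 = 705.66 px of bars (352.83 each).

353 px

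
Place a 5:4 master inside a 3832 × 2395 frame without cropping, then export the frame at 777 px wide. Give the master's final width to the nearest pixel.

In the 3832×2395 frame the master fills the height: width = 2395 × 5/4 ≈ 2993.75 px.
The frame scales by 777/3832 = 0.2028; 2993.75 × 0.2028 ≈ 607.03 px.

607 px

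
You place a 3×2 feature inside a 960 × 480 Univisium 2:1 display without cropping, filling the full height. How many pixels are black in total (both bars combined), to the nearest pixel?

115200 pixels

Content width = 480 × 3/2 ≈ 720.0000 px.
Black = 960 − 720.0000 = 240.0000 px.
Across the 480-px span: 240.0000 × 480 ≈ 115200 px.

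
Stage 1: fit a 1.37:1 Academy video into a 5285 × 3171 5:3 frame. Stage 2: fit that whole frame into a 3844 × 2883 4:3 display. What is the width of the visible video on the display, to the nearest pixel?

3160 px

1.37:1 Academy in 5285×3171: fills the height, so the video is 4344.27 × 3171.00.
The 5:3 canvas is width-limited in 3844×2883, giving 3844.00 × 2306.40; scale factor 0.7273.
The video scales with it: width 4344.27 × 0.7273 ≈ 3159.77.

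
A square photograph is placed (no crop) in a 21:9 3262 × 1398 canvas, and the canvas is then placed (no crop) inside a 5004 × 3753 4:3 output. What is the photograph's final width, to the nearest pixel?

Inside the 3262×1398 canvas the photograph is height-limited at 1398.00 × 1398.00.
Second fit — the 21:9 canvas into 5004×3753 spans the width: 5004.00 × 2144.57 (×1.5340 from 3262×1398).
So the photograph's width is 1398.00 × 1.5340 ≈ 2144.57.

2145 px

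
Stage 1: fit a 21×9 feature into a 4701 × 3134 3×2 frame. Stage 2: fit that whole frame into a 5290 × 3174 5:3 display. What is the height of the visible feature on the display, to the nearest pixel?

2040 px

Inside the 4701×3134 canvas the feature is width-limited at 4701.00 × 2014.71.
3×2 in 5290×3174: fills the height, so the intermediate becomes 4761.00 × 3174.00 — a scale of ×1.0128.
The feature scales with it: height 2014.71 × 1.0128 ≈ 2040.43.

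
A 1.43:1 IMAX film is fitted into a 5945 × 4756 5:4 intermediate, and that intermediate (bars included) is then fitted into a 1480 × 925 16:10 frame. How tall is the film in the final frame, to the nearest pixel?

809 px

1.43:1 IMAX in 5945×4756: fills the width, so the film is 5945.00 × 4157.34.
5:4 in 1480×925: fills the height, so the intermediate becomes 1156.25 × 925.00 — a scale of ×0.1945.
Applying the same ×0.1945: 4157.34 → 808.57.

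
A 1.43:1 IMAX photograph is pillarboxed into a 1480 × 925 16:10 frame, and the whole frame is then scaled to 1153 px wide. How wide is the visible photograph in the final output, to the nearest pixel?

1030 px

At 1480×925 the photograph is height-limited, so width = 925 × 1.430 ≈ 1322.75 px.
The frame scales by 1153/1480 = 0.7791; 1322.75 × 0.7791 ≈ 1030.49 px.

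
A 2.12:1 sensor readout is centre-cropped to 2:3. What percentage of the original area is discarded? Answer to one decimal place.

Going from 2.12:1 to 2:3 means cutting width while keeping height.
Fraction kept = (0.667)/(2.120) ≈ 31.45%, so 68.55% is lost.

68.6%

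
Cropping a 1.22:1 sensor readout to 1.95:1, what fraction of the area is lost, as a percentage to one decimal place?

37.4%

The width stays; only height is cut (since 1.95:1 is wider than 1.22:1).
Area ratio = (1.220)/(1.950) = 62.56%; the remaining 37.44% is cropped out.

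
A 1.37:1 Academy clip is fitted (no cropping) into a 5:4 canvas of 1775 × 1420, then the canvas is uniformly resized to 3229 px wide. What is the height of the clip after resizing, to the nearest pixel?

2357 px

At 1775×1420 the clip is width-limited, so height = 1775 / 1.370 ≈ 1295.62 px.
Resizing to 3229 px wide multiplies everything by 1.8192: 1295.62 → 2356.93 px.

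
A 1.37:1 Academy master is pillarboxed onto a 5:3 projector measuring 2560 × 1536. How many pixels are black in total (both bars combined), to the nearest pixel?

1.37:1 Academy is narrower than 5:3, so it spans the full height.
Content width = 1536 × 1.370 ≈ 2104.3200 px.
Leftover width: 2560 − 2104.3200 = 455.6800 px.
Bar area = 455.6800 × 1536 ≈ 699924 px.

699924 pixels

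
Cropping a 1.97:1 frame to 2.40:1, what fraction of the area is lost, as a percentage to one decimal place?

2.40:1 is wider than 1.97:1, so the crop keeps the full width and trims the height.
(1.970)/(2.400) ≈ 0.821 of the area survives, leaving 17.92% discarded.

17.9%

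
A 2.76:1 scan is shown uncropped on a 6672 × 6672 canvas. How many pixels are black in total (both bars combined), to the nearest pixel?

Since 2.760 > 1.000, the scan is width-limited.
The scan is 6672 / 2.760 ≈ 2417.3913 px tall.
6672 − 2417.3913 = 4254.6087 px of bars.
Across the 6672-px span: 4254.6087 × 6672 ≈ 28386749 px.

28386749 pixels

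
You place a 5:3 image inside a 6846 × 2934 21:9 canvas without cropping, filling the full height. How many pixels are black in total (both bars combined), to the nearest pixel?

5738904 pixels

The image is 2934 × 5/3 ≈ 4890.0000 px wide.
Leftover width: 6846 − 4890.0000 = 1956.0000 px.
Bar area = 1956.0000 × 2934 ≈ 5738904 px.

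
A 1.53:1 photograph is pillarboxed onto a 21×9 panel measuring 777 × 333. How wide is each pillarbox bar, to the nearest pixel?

134 px

1.53:1 (1.530) < 21×9 (2.333), so the photograph fills the height.
The photograph is 333 × 1.530 ≈ 509.49 px wide.
Leftover width: 777 − 509.49 = 267.51 px → 133.75 each side.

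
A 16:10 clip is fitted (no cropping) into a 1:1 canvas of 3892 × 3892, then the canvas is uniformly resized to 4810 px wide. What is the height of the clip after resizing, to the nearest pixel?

3006 px

At 3892×3892 the clip is width-limited, so height = 3892 × 10/16 ≈ 2432.50 px.
Resizing to 4810 px wide multiplies everything by 1.2359: 2432.50 → 3006.25 px.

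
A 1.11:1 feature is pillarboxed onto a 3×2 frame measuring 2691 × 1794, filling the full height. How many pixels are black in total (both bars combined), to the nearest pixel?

Content width = 1794 × 1.110 ≈ 1991.3400 px.
Leftover width: 2691 − 1991.3400 = 699.6600 px.
That's 699.6600 × 1794 ≈ 1255190 black pixels.

1255190 pixels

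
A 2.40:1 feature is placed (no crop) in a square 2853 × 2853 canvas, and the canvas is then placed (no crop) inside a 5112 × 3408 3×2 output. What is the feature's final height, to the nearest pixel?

1420 px

2.40:1 in 2853×2853: fills the width, so the feature is 2853.00 × 1188.75.
The square canvas is height-limited in 5112×3408, giving 3408.00 × 3408.00; scale factor 1.1945.
So the feature's height is 1188.75 × 1.1945 ≈ 1420.00.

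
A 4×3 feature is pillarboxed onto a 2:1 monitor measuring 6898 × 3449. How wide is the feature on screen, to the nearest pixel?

4599 px

4×3 is narrower than 2:1, so it spans the full height.
The feature is 3449 × 4/3 ≈ 4598.67 px wide.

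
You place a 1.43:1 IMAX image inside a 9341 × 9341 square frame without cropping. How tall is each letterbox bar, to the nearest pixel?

1404 px

1.43:1 IMAX (1.430) > square (1.000), so the image fills the width.
Content height = 9341 / 1.430 ≈ 6532.17 px.
Leftover height: 9341 − 6532.17 = 2808.83 px → 1404.42 each side.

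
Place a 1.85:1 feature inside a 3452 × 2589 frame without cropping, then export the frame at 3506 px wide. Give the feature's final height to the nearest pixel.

1895 px

At 3452×2589 the feature is width-limited, so height = 3452 / 1.850 ≈ 1865.95 px.
Scaling 3452 → 3506 is ×1.0156, so the height becomes 1865.95 × 1.0156 ≈ 1895.14 px.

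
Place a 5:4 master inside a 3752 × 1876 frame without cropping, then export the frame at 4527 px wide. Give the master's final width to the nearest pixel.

2829 px

At 3752×1876 the master is height-limited, so width = 1876 × 5/4 ≈ 2345.00 px.
The frame scales by 4527/3752 = 1.2066; 2345.00 × 1.2066 ≈ 2829.38 px.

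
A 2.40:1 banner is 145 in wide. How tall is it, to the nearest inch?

Height = 145 / 2.400 = 60.42.

60 in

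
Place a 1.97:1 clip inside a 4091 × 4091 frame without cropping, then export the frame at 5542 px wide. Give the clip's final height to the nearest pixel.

2813 px

Fitted into 4091×4091, the clip spans the width; its height is 4091 / 1.970 ≈ 2076.65 px.
The frame scales by 5542/4091 = 1.3547; 2076.65 × 1.3547 ≈ 2813.20 px.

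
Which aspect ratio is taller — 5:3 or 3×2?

5:3 = 1.667 and 3×2 = 1.5; 1.667 > 1.5. The smaller width-to-height ratio is the taller frame.

3×2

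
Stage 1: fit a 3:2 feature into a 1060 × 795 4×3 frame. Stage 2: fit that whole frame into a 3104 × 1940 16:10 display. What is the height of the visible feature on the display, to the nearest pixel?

1724 px

First fit — 3:2 into 1060×795 spans the width: 1060.00 × 706.67.
Second fit — the 4×3 canvas into 3104×1940 spans the height: 2586.67 × 1940.00 (×2.4403 from 1060×795).
The feature scales with it: height 706.67 × 2.4403 ≈ 1724.44.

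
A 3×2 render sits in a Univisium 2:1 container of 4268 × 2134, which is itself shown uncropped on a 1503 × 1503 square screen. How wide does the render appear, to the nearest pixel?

3×2 in 4268×2134: fills the height, so the render is 3201.00 × 2134.00.
Second fit — the Univisium 2:1 canvas into 1503×1503 spans the width: 1503.00 × 751.50 (×0.3522 from 4268×2134).
The render scales with it: width 3201.00 × 0.3522 ≈ 1127.25.

1127 px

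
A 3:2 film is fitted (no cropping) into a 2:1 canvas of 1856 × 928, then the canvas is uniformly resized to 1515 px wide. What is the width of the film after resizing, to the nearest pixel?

In the 1856×928 frame the film fills the height: width = 928 × 3/2 ≈ 1392.00 px.
Scaling 1856 → 1515 is ×0.8163, so the width becomes 1392.00 × 0.8163 ≈ 1136.25 px.

1136 px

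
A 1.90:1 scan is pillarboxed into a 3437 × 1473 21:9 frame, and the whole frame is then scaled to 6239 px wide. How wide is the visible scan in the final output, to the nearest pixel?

5080 px

In the 3437×1473 frame the scan fills the height: width = 1473 × 1.900 ≈ 2798.70 px.
The frame scales by 6239/3437 = 1.8152; 2798.70 × 1.8152 ≈ 5080.33 px.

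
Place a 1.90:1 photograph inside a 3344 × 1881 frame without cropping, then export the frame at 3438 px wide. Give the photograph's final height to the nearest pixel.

1809 px

At 3344×1881 the photograph is width-limited, so height = 3344 / 1.900 ≈ 1760.00 px.
Scaling 3344 → 3438 is ×1.0281, so the height becomes 1760.00 × 1.0281 ≈ 1809.47 px.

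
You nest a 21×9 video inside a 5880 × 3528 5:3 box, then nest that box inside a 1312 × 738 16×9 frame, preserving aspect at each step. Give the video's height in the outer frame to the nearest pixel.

527 px

Inside the 5880×3528 canvas the video is width-limited at 5880.00 × 2520.00.
The 5:3 canvas is height-limited in 1312×738, giving 1230.00 × 738.00; scale factor 0.2092.
The video scales with it: height 2520.00 × 0.2092 ≈ 527.14.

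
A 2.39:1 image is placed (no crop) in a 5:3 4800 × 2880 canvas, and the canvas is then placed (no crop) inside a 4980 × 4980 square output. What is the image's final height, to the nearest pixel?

2.39:1 in 4800×2880: fills the width, so the image is 4800.00 × 2008.37.
Second fit — the 5:3 canvas into 4980×4980 spans the width: 4980.00 × 2988.00 (×1.0375 from 4800×2880).
So the image's height is 2008.37 × 1.0375 ≈ 2083.68.

2084 px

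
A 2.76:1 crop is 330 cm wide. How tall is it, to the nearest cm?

120 cm

330 / 2.760 = 119.57.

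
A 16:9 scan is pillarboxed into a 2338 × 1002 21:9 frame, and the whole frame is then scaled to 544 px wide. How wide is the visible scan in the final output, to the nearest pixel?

414 px

In the 2338×1002 frame the scan fills the height: width = 1002 × 16/9 ≈ 1781.33 px.
Scaling 2338 → 544 is ×0.2327, so the width becomes 1781.33 × 0.2327 ≈ 414.48 px.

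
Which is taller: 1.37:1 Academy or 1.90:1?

1.37 and 1.9; 1.9 > 1.37. The smaller width-to-height ratio is the taller frame.

1.37:1 Academy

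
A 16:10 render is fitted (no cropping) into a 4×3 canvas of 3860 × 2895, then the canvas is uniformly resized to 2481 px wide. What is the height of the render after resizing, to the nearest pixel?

1551 px

At 3860×2895 the render is width-limited, so height = 3860 × 10/16 ≈ 2412.50 px.
Scaling 3860 → 2481 is ×0.6427, so the height becomes 2412.50 × 0.6427 ≈ 1550.62 px.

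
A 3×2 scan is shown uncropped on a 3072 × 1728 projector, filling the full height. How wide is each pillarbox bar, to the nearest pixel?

Content width = 1728 × 3/2 ≈ 2592.00 px.
Black = 3072 − 2592.00 = 480.00 px, or 240.00 per bar.

240 px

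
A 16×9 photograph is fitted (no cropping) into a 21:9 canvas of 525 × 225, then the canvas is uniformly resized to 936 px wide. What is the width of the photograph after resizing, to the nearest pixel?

Fitted into 525×225, the photograph spans the height; its width is 225 × 16/9 ≈ 400.00 px.
Scaling 525 → 936 is ×1.7829, so the width becomes 400.00 × 1.7829 ≈ 713.14 px.

713 px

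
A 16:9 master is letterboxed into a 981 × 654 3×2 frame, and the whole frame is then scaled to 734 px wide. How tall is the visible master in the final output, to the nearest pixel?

In the 981×654 frame the master fills the width: height = 981 × 9/16 ≈ 551.81 px.
Resizing to 734 px wide multiplies everything by 0.7482: 551.81 → 412.88 px.

413 px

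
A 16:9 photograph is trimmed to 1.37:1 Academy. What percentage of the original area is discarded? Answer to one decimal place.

The height stays; only width is cut (since 1.37:1 Academy is narrower than 16:9).
(1.370)/(1.778) ≈ 0.771 of the area survives, leaving 22.94% discarded.

22.9%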